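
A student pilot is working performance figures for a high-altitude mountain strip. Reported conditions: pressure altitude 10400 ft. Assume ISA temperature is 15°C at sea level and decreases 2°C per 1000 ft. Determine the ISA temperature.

ISA temperature = 15 − 2 × (10400/1000) = 15 − 20.8 = -5.8°C.

-5.8°C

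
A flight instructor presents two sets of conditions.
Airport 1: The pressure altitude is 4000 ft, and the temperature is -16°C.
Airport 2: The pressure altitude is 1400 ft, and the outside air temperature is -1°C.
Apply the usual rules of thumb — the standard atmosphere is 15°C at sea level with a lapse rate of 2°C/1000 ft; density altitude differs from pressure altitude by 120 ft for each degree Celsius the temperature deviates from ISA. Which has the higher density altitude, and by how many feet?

Airport 1: ISA temp = 7°C, deviation -23°C, DA = 4000 + 120 × (-23) = 1240 ft.
Airport 2: ISA temp = 12.2°C, deviation -13.2°C, DA = 1400 + 120 × (-13.2) = -184 ft.
Airport 1 is higher by 1240 − (-184) = 1424 ft.

Airport 1 by 1424 ft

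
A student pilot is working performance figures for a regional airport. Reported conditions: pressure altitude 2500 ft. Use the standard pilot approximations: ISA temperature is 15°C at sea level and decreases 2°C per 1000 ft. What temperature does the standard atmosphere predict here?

10°C

ISA temperature = 15 − 2 × (2500/1000) = 15 − 5 = 10°C.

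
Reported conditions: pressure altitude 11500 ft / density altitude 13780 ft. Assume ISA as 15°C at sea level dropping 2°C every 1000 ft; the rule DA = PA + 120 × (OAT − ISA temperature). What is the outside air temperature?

11°C

Density altitude − pressure altitude = 13780 − 11500 = +2280 ft.
At 120 ft/°C that is an ISA deviation of 2280/120 = +19°C.
ISA temperature at 11500 ft = 15 − 2 × (11500/1000) = -8°C.
OAT = ISA + deviation = -8 + (+19) = 11°C.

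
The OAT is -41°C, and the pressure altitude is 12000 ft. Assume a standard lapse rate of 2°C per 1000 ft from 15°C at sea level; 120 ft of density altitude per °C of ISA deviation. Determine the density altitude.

8160 ft

ISA temperature at 12000 ft = 15 − 2 × (12000/1000) = -9°C.
ISA deviation = -41 − (-9) = -32°C.
Density altitude = 12000 + 120 × (-32) = 12000 + (-3840) = 8160 ft.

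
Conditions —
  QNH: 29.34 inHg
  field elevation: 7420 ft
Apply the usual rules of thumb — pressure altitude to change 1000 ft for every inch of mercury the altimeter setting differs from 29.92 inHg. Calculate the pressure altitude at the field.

Pressure correction = (29.92 − 29.34) × 1000 = +580 ft.
Pressure altitude = 7420 + (+580) = 8000 ft.

8000 ft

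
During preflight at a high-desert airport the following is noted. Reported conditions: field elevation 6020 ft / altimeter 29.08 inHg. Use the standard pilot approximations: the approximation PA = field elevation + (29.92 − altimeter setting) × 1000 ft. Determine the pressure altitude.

6860 ft

Pressure correction = (29.92 − 29.08) × 1000 = +840 ft.
Pressure altitude = 6020 + (+840) = 6860 ft.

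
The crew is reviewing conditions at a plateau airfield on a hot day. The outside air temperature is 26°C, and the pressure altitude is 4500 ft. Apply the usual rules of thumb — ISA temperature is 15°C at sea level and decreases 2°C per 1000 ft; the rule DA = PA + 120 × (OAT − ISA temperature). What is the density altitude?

ISA temperature at 4500 ft = 15 − 2 × (4500/1000) = 6°C.
ISA deviation = 26 − 6 = +20°C.
Density altitude = 4500 + 120 × (20) = 4500 + (+2400) = 6900 ft.

6900 ft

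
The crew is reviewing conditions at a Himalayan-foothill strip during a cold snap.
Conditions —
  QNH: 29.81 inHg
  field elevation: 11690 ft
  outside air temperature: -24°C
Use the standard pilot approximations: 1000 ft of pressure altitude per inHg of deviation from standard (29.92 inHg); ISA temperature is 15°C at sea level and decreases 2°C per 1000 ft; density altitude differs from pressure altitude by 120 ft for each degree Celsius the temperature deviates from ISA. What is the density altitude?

Pressure altitude = 11690 + (29.92 − 29.81) × 1000 = 11690 + (+110) = 11800 ft.
ISA temperature at 11800 ft = 15 − 2 × (11800/1000) = -8.6°C.
ISA deviation = -24 − (-8.6) = -15.4°C.
Density altitude = 11800 + 120 × (-15.4) = 9952 ft.

9952 ft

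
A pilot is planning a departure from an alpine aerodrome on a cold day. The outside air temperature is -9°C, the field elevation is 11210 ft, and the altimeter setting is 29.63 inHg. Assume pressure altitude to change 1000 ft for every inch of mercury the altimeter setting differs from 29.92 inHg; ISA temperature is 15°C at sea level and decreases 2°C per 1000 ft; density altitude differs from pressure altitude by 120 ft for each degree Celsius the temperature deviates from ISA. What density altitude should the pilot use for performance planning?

11380 ft

Pressure altitude = 11210 + (29.92 − 29.63) × 1000 = 11210 + (+290) = 11500 ft.
ISA temperature at 11500 ft = 15 − 2 × (11500/1000) = -8°C.
ISA deviation = -9 − (-8) = -1°C.
Density altitude = 11500 + 120 × (-1) = 11380 ft.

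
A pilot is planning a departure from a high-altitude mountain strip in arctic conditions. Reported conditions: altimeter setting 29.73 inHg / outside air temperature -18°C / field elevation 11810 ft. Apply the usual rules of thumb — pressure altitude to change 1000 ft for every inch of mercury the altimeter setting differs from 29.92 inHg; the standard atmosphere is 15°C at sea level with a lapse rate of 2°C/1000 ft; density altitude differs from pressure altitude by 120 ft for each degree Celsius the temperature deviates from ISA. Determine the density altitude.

Pressure altitude = 11810 + (29.92 − 29.73) × 1000 = 11810 + (+190) = 12000 ft.
ISA temperature at 12000 ft = 15 − 2 × (12000/1000) = -9°C.
ISA deviation = -18 − (-9) = -9°C.
Density altitude = 12000 + 120 × (-9) = 10920 ft.

10920 ft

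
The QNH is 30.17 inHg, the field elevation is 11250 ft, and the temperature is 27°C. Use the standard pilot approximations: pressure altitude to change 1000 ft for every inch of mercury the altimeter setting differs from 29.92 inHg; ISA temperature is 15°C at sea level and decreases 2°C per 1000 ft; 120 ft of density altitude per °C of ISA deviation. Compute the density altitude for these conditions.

15080 ft

Pressure altitude = 11250 + (29.92 − 30.17) × 1000 = 11250 + (-250) = 11000 ft.
ISA temperature at 11000 ft = 15 − 2 × (11000/1000) = -7°C.
ISA deviation = 27 − (-7) = +34°C.
Density altitude = 11000 + 120 × (34) = 15080 ft.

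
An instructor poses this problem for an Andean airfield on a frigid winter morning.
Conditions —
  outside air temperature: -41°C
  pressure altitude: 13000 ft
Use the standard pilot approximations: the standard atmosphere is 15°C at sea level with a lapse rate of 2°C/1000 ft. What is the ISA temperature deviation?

ISA temperature at 13000 ft = 15 − 2 × (13000/1000) = -11°C.
Deviation = OAT − ISA = -41 − (-11) = -30°C.

ISA-30°C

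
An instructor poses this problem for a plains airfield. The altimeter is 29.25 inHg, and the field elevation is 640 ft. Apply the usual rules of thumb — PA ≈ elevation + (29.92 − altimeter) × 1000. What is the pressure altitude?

Pressure correction = (29.92 − 29.25) × 1000 = +670 ft.
Pressure altitude = 640 + (+670) = 1310 ft.

1310 ft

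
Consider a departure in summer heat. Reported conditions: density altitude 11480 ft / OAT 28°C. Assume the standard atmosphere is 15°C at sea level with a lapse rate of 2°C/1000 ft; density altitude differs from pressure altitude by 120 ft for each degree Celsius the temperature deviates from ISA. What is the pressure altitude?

DA = PA + 120 × (OAT − (15 − 2·PA/1000)) = PA + 120·OAT − 1800 + 0.24·PA = 1.24·PA + 120·OAT − 1800.
So 1.24·PA = 11480 − 120 × 28 + 1800 = 9920.
PA = 9920 / 1.24 = 8000 ft.

8000 ft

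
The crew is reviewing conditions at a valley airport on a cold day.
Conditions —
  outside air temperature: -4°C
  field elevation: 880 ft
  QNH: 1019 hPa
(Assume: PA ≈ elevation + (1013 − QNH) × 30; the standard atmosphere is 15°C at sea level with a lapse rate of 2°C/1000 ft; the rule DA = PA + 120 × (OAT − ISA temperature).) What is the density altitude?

-1412 ft

Pressure altitude = 880 + (1013 − 1019) × 30 = 880 + (-180) = 700 ft.
ISA temperature at 700 ft = 15 − 2 × (700/1000) = 13.6°C.
ISA deviation = -4 − 13.6 = -17.6°C.
Density altitude = 700 + 120 × (-17.6) = -1412 ft.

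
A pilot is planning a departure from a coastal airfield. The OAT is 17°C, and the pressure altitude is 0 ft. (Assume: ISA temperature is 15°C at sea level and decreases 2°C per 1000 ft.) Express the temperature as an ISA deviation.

ISA temperature at 0 ft = 15 − 2 × (0/1000) = 15°C.
Deviation = OAT − ISA = 17 − 15 = +2°C.

ISA+2°C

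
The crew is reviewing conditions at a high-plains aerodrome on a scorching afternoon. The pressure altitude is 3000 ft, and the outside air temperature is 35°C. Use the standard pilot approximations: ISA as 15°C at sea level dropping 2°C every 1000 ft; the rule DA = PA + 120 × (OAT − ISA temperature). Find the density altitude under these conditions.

6120 ft

ISA temperature at 3000 ft = 15 − 2 × (3000/1000) = 9°C.
ISA deviation = 35 − 9 = +26°C.
Density altitude = 3000 + 120 × (26) = 3000 + (+3120) = 6120 ft.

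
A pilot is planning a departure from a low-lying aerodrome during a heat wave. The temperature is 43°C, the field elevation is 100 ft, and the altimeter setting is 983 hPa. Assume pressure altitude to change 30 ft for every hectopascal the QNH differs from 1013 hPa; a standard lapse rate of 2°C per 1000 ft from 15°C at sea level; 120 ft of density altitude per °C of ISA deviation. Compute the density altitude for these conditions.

Pressure altitude = 100 + (1013 − 983) × 30 = 100 + (+900) = 1000 ft.
ISA temperature at 1000 ft = 15 − 2 × (1000/1000) = 13°C.
ISA deviation = 43 − 13 = +30°C.
Density altitude = 1000 + 120 × (30) = 4600 ft.

4600 ft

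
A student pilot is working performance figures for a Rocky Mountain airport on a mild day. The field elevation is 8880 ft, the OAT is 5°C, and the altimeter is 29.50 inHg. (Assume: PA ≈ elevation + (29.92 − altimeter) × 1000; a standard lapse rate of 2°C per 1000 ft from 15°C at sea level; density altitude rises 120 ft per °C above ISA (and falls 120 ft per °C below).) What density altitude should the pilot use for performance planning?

Pressure altitude = 8880 + (29.92 − 29.50) × 1000 = 8880 + (+420) = 9300 ft.
ISA temperature at 9300 ft = 15 − 2 × (9300/1000) = -3.6°C.
ISA deviation = 5 − (-3.6) = +8.6°C.
Density altitude = 9300 + 120 × (8.6) = 10332 ft.

10332 ft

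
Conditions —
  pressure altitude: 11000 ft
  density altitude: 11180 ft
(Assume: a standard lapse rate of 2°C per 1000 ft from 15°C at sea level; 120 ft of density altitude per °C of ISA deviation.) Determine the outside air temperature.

-5.5°C

Density altitude − pressure altitude = 11180 − 11000 = +180 ft.
At 120 ft/°C that is an ISA deviation of 180/120 = +1.5°C.
ISA temperature at 11000 ft = 15 − 2 × (11000/1000) = -7°C.
OAT = ISA + deviation = -7 + (+1.5) = -5.5°C.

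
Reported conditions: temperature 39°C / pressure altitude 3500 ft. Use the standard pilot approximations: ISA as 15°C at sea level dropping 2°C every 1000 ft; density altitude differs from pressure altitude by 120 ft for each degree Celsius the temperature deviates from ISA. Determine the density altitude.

ISA temperature at 3500 ft = 15 − 2 × (3500/1000) = 8°C.
ISA deviation = 39 − 8 = +31°C.
Density altitude = 3500 + 120 × (31) = 3500 + (+3720) = 7220 ft.

7220 ft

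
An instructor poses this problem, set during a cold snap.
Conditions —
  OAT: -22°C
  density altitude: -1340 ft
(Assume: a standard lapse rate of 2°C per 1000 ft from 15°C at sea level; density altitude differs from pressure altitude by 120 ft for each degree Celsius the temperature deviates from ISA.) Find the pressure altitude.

2500 ft

DA = PA + 120 × (OAT − (15 − 2·PA/1000)) = PA + 120·OAT − 1800 + 0.24·PA = 1.24·PA + 120·OAT − 1800.
So 1.24·PA = -1340 − 120 × (-22) + 1800 = 3100.
PA = 3100 / 1.24 = 2500 ft.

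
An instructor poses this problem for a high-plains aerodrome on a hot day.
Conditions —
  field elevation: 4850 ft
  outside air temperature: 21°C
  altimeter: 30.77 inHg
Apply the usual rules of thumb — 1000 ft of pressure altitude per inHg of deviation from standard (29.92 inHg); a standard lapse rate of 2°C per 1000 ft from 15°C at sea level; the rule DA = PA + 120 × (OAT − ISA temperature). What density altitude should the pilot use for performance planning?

5680 ft

Pressure altitude = 4850 + (29.92 − 30.77) × 1000 = 4850 + (-850) = 4000 ft.
ISA temperature at 4000 ft = 15 − 2 × (4000/1000) = 7°C.
ISA deviation = 21 − 7 = +14°C.
Density altitude = 4000 + 120 × (14) = 5680 ft.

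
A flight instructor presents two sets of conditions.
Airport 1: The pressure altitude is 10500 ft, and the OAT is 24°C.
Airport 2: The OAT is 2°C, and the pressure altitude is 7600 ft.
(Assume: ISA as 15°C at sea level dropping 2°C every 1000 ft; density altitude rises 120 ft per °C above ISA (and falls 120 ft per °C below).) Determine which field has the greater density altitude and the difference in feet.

Airport 1 by 6236 ft

Airport 1: ISA temp = -6°C, deviation +30°C, DA = 10500 + 120 × 30 = 14100 ft.
Airport 2: ISA temp = -0.2°C, deviation +2.2°C, DA = 7600 + 120 × 2.2 = 7864 ft.
Airport 1 is higher by 14100 − 7864 = 6236 ft.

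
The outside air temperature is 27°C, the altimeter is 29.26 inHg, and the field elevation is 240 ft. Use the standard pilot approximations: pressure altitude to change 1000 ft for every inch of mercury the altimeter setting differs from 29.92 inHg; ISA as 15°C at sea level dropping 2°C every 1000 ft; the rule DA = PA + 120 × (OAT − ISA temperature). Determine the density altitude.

2556 ft

Pressure altitude = 240 + (29.92 − 29.26) × 1000 = 240 + (+660) = 900 ft.
ISA temperature at 900 ft = 15 − 2 × (900/1000) = 13.2°C.
ISA deviation = 27 − 13.2 = +13.8°C.
Density altitude = 900 + 120 × (13.8) = 2556 ft.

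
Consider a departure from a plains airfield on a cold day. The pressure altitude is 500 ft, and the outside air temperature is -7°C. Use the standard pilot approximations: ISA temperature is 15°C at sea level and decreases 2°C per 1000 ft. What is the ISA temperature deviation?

ISA-21°C

ISA temperature at 500 ft = 15 − 2 × (500/1000) = 14°C.
Deviation = OAT − ISA = -7 − 14 = -21°C.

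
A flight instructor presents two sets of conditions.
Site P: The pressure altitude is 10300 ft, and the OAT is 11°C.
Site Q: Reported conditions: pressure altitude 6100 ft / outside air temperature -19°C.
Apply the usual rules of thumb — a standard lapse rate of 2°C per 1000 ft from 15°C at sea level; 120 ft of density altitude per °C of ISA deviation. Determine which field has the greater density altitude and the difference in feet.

Site P: ISA temp = -5.6°C, deviation +16.6°C, DA = 10300 + 120 × 16.6 = 12292 ft.
Site Q: ISA temp = 2.8°C, deviation -21.8°C, DA = 6100 + 120 × (-21.8) = 3484 ft.
Site P is higher by 12292 − 3484 = 8808 ft.

Site P by 8808 ft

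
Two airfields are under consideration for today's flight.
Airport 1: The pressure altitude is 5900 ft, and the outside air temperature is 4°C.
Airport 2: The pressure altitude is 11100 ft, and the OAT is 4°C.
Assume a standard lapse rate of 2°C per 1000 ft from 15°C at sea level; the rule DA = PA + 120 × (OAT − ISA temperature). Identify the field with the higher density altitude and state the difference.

Airport 1: ISA temp = 3.2°C, deviation +0.8°C, DA = 5900 + 120 × 0.8 = 5996 ft.
Airport 2: ISA temp = -7.2°C, deviation +11.2°C, DA = 11100 + 120 × 11.2 = 12444 ft.
Airport 2 is higher by 12444 − 5996 = 6448 ft.

Airport 2 by 6448 ft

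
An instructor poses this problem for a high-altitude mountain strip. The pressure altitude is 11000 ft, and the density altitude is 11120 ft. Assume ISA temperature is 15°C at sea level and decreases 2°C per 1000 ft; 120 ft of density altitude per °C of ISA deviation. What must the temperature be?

-6°C

Density altitude − pressure altitude = 11120 − 11000 = +120 ft.
At 120 ft/°C that is an ISA deviation of 120/120 = +1°C.
ISA temperature at 11000 ft = 15 − 2 × (11000/1000) = -7°C.
OAT = ISA + deviation = -7 + (+1) = -6°C.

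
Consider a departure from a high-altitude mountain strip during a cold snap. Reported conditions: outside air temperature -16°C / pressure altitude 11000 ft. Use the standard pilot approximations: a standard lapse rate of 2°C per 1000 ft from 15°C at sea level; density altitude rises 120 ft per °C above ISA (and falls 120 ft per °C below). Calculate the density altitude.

ISA temperature at 11000 ft = 15 − 2 × (11000/1000) = -7°C.
ISA deviation = -16 − (-7) = -9°C.
Density altitude = 11000 + 120 × (-9) = 11000 + (-1080) = 9920 ft.

9920 ft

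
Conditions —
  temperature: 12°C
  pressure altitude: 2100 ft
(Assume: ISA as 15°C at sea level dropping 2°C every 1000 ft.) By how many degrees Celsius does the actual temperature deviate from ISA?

ISA+1.2°C

ISA temperature at 2100 ft = 15 − 2 × (2100/1000) = 10.8°C.
Deviation = OAT − ISA = 12 − 10.8 = +1.2°C.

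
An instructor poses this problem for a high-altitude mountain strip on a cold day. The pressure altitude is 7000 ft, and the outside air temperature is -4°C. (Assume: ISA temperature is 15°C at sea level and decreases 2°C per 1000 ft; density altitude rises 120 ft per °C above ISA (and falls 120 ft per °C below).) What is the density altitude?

ISA temperature at 7000 ft = 15 − 2 × (7000/1000) = 1°C.
ISA deviation = -4 − 1 = -5°C.
Density altitude = 7000 + 120 × (-5) = 7000 + (-600) = 6400 ft.

6400 ft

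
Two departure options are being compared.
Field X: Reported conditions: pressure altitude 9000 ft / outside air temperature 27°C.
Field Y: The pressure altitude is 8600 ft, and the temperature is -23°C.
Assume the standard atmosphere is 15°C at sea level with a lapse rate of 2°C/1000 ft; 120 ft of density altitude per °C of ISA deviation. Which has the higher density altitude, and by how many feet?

Field X: ISA temp = -3°C, deviation +30°C, DA = 9000 + 120 × 30 = 12600 ft.
Field Y: ISA temp = -2.2°C, deviation -20.8°C, DA = 8600 + 120 × (-20.8) = 6104 ft.
Field X is higher by 12600 − 6104 = 6496 ft.

Field X by 6496 ft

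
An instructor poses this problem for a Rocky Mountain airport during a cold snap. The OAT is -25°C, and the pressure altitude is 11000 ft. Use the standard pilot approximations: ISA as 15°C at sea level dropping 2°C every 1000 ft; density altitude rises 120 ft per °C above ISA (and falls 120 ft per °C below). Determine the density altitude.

8840 ft

ISA temperature at 11000 ft = 15 − 2 × (11000/1000) = -7°C.
ISA deviation = -25 − (-7) = -18°C.
Density altitude = 11000 + 120 × (-18) = 11000 + (-2160) = 8840 ft.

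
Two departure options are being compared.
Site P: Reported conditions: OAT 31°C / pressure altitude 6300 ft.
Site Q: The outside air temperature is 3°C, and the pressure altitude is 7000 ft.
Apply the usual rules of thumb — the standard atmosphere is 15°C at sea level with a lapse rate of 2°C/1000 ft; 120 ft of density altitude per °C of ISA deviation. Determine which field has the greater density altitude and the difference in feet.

Site P by 2492 ft

Site P: ISA temp = 2.4°C, deviation +28.6°C, DA = 6300 + 120 × 28.6 = 9732 ft.
Site Q: ISA temp = 1°C, deviation +2°C, DA = 7000 + 120 × 2 = 7240 ft.
Site P is higher by 9732 − 7240 = 2492 ft.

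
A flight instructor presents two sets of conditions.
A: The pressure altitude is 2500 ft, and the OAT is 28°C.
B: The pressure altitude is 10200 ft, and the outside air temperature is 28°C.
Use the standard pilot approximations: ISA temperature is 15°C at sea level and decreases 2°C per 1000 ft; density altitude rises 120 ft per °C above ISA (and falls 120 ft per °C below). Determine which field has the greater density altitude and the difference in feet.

A: ISA temp = 10°C, deviation +18°C, DA = 2500 + 120 × 18 = 4660 ft.
B: ISA temp = -5.4°C, deviation +33.4°C, DA = 10200 + 120 × 33.4 = 14208 ft.
B is higher by 14208 − 4660 = 9548 ft.

B by 9548 ft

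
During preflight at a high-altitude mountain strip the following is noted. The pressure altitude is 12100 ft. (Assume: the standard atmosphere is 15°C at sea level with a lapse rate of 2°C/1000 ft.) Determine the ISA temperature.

ISA temperature = 15 − 2 × (12100/1000) = 15 − 24.2 = -9.2°C.

-9.2°C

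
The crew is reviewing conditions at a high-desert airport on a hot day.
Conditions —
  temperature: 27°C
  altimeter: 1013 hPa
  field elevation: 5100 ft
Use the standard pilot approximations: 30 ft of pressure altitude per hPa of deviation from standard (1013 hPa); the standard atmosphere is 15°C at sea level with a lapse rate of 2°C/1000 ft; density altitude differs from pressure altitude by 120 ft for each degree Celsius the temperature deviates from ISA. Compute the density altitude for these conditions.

Pressure altitude = 5100 + (1013 − 1013) × 30 = 5100 + (0) = 5100 ft.
ISA temperature at 5100 ft = 15 − 2 × (5100/1000) = 4.8°C.
ISA deviation = 27 − 4.8 = +22.2°C.
Density altitude = 5100 + 120 × (22.2) = 7764 ft.

7764 ft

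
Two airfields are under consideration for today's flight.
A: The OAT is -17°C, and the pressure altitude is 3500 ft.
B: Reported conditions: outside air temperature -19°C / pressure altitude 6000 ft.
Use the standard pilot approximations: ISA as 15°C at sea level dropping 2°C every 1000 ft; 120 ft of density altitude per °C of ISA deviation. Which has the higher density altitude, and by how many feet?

B by 2860 ft

A: ISA temp = 8°C, deviation -25°C, DA = 3500 + 120 × (-25) = 500 ft.
B: ISA temp = 3°C, deviation -22°C, DA = 6000 + 120 × (-22) = 3360 ft.
B is higher by 3360 − 500 = 2860 ft.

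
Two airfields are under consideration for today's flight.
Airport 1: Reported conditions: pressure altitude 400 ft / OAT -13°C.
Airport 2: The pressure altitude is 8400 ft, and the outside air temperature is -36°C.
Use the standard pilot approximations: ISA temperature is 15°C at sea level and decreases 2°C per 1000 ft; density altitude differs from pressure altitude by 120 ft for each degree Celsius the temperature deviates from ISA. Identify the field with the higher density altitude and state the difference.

Airport 2 by 7160 ft

Airport 1: ISA temp = 14.2°C, deviation -27.2°C, DA = 400 + 120 × (-27.2) = -2864 ft.
Airport 2: ISA temp = -1.8°C, deviation -34.2°C, DA = 8400 + 120 × (-34.2) = 4296 ft.
Airport 2 is higher by 4296 − (-2864) = 7160 ft.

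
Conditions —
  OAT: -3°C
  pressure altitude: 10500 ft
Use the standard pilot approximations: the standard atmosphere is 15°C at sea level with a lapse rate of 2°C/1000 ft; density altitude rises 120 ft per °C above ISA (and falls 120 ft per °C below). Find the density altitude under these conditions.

ISA temperature at 10500 ft = 15 − 2 × (10500/1000) = -6°C.
ISA deviation = -3 − (-6) = +3°C.
Density altitude = 10500 + 120 × (3) = 10500 + (+360) = 10860 ft.

10860 ft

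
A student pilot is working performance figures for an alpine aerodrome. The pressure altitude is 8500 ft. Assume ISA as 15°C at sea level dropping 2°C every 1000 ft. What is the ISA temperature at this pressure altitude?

-2°C

ISA temperature = 15 − 2 × (8500/1000) = 15 − 17 = -2°C.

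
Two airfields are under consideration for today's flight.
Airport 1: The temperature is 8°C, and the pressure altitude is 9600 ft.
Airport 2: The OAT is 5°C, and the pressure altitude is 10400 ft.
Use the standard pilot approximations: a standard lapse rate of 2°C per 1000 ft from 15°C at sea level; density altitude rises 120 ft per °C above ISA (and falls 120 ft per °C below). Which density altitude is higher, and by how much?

Airport 2 by 632 ft

Airport 1: ISA temp = -4.2°C, deviation +12.2°C, DA = 9600 + 120 × 12.2 = 11064 ft.
Airport 2: ISA temp = -5.8°C, deviation +10.8°C, DA = 10400 + 120 × 10.8 = 11696 ft.
Airport 2 is higher by 11696 − 11064 = 632 ft.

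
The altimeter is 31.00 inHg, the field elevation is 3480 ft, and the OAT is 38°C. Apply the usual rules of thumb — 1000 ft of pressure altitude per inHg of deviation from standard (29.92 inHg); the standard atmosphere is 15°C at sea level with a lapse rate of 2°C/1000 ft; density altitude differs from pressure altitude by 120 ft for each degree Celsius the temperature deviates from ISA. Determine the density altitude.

Pressure altitude = 3480 + (29.92 − 31.00) × 1000 = 3480 + (-1080) = 2400 ft.
ISA temperature at 2400 ft = 15 − 2 × (2400/1000) = 10.2°C.
ISA deviation = 38 − 10.2 = +27.8°C.
Density altitude = 2400 + 120 × (27.8) = 5736 ft.

5736 ft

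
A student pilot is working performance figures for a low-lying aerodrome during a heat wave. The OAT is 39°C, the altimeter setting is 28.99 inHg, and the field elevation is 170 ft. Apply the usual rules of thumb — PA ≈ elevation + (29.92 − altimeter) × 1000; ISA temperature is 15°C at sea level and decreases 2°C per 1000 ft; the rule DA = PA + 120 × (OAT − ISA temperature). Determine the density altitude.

4244 ft

Pressure altitude = 170 + (29.92 − 28.99) × 1000 = 170 + (+930) = 1100 ft.
ISA temperature at 1100 ft = 15 − 2 × (1100/1000) = 12.8°C.
ISA deviation = 39 − 12.8 = +26.2°C.
Density altitude = 1100 + 120 × (26.2) = 4244 ft.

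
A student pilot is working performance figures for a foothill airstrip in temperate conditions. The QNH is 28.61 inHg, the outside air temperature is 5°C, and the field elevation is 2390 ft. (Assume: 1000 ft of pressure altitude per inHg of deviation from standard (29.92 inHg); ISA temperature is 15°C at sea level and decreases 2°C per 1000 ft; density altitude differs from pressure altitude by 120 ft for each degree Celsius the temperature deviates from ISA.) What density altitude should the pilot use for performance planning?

3388 ft

Pressure altitude = 2390 + (29.92 − 28.61) × 1000 = 2390 + (+1310) = 3700 ft.
ISA temperature at 3700 ft = 15 − 2 × (3700/1000) = 7.6°C.
ISA deviation = 5 − 7.6 = -2.6°C.
Density altitude = 3700 + 120 × (-2.6) = 3388 ft.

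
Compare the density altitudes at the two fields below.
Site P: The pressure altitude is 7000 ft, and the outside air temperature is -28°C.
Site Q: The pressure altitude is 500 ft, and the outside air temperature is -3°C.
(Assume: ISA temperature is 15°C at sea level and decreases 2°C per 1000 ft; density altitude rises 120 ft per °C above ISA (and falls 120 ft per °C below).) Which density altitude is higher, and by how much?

Site P by 5060 ft

Site P: ISA temp = 1°C, deviation -29°C, DA = 7000 + 120 × (-29) = 3520 ft.
Site Q: ISA temp = 14°C, deviation -17°C, DA = 500 + 120 × (-17) = -1540 ft.
Site P is higher by 3520 − (-1540) = 5060 ft.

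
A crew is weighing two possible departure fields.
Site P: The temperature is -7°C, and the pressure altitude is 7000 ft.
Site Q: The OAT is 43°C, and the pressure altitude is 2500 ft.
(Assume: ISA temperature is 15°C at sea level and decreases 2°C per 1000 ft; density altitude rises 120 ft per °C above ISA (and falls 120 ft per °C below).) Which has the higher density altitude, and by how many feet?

Site Q by 420 ft

Site P: ISA temp = 1°C, deviation -8°C, DA = 7000 + 120 × (-8) = 6040 ft.
Site Q: ISA temp = 10°C, deviation +33°C, DA = 2500 + 120 × 33 = 6460 ft.
Site Q is higher by 6460 − 6040 = 420 ft.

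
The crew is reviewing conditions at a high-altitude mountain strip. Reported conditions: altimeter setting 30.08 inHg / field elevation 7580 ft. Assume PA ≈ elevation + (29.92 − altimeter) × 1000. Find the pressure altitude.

7420 ft

Pressure correction = (29.92 − 30.08) × 1000 = -160 ft.
Pressure altitude = 7580 + (-160) = 7420 ft.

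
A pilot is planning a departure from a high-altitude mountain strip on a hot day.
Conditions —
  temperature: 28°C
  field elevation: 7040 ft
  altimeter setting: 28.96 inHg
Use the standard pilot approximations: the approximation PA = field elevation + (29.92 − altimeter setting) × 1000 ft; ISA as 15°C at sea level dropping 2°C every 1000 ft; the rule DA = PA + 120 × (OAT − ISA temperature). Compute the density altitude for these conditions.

Pressure altitude = 7040 + (29.92 − 28.96) × 1000 = 7040 + (+960) = 8000 ft.
ISA temperature at 8000 ft = 15 − 2 × (8000/1000) = -1°C.
ISA deviation = 28 − (-1) = +29°C.
Density altitude = 8000 + 120 × (29) = 11480 ft.

11480 ft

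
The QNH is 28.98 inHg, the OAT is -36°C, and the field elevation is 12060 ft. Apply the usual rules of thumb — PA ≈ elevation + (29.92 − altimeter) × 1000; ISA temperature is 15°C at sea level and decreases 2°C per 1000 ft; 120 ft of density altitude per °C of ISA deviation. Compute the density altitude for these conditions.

10000 ft

Pressure altitude = 12060 + (29.92 − 28.98) × 1000 = 12060 + (+940) = 13000 ft.
ISA temperature at 13000 ft = 15 − 2 × (13000/1000) = -11°C.
ISA deviation = -36 − (-11) = -25°C.
Density altitude = 13000 + 120 × (-25) = 10000 ft.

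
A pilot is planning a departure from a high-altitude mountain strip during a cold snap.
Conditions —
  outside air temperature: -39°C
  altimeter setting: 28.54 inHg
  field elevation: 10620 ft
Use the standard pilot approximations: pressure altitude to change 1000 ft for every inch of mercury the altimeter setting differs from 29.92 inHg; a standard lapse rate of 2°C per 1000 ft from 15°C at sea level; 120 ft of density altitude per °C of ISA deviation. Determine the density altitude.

8400 ft

Pressure altitude = 10620 + (29.92 − 28.54) × 1000 = 10620 + (+1380) = 12000 ft.
ISA temperature at 12000 ft = 15 − 2 × (12000/1000) = -9°C.
ISA deviation = -39 − (-9) = -30°C.
Density altitude = 12000 + 120 × (-30) = 8400 ft.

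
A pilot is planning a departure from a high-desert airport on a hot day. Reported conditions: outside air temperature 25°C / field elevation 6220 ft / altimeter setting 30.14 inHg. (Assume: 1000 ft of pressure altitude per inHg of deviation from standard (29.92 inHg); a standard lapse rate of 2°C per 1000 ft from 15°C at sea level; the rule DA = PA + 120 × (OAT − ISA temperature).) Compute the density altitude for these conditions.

8640 ft

Pressure altitude = 6220 + (29.92 − 30.14) × 1000 = 6220 + (-220) = 6000 ft.
ISA temperature at 6000 ft = 15 − 2 × (6000/1000) = 3°C.
ISA deviation = 25 − 3 = +22°C.
Density altitude = 6000 + 120 × (22) = 8640 ft.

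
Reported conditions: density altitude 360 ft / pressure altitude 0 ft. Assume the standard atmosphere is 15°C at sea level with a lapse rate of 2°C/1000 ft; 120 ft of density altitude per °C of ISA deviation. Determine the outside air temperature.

Density altitude − pressure altitude = 360 − 0 = +360 ft.
At 120 ft/°C that is an ISA deviation of 360/120 = +3°C.
ISA temperature at 0 ft = 15 − 2 × (0/1000) = 15°C.
OAT = ISA + deviation = 15 + (+3) = 18°C.

18°C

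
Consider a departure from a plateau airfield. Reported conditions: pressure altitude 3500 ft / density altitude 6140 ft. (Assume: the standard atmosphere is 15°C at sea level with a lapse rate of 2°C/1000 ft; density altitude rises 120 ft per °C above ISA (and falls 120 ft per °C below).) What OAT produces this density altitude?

Density altitude − pressure altitude = 6140 − 3500 = +2640 ft.
At 120 ft/°C that is an ISA deviation of 2640/120 = +22°C.
ISA temperature at 3500 ft = 15 − 2 × (3500/1000) = 8°C.
OAT = ISA + deviation = 8 + (+22) = 30°C.

30°C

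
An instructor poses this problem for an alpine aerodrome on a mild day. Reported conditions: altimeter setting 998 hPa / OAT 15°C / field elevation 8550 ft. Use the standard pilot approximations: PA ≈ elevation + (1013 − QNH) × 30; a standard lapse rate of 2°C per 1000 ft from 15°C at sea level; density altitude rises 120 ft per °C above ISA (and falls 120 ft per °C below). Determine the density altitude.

Pressure altitude = 8550 + (1013 − 998) × 30 = 8550 + (+450) = 9000 ft.
ISA temperature at 9000 ft = 15 − 2 × (9000/1000) = -3°C.
ISA deviation = 15 − (-3) = +18°C.
Density altitude = 9000 + 120 × (18) = 11160 ft.

11160 ft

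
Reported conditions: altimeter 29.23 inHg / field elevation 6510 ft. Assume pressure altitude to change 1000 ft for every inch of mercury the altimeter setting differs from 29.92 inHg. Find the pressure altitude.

7200 ft

Pressure correction = (29.92 − 29.23) × 1000 = +690 ft.
Pressure altitude = 6510 + (+690) = 7200 ft.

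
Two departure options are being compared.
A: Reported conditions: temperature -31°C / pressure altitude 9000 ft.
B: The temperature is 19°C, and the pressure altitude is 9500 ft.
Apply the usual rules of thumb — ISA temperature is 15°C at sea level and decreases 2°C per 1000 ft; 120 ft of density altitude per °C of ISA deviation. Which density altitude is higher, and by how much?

A: ISA temp = -3°C, deviation -28°C, DA = 9000 + 120 × (-28) = 5640 ft.
B: ISA temp = -4°C, deviation +23°C, DA = 9500 + 120 × 23 = 12260 ft.
B is higher by 12260 − 5640 = 6620 ft.

B by 6620 ft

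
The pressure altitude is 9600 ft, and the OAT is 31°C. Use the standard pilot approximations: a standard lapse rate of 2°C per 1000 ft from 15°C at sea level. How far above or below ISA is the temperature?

ISA+35.2°C

ISA temperature at 9600 ft = 15 − 2 × (9600/1000) = -4.2°C.
Deviation = OAT − ISA = 31 − (-4.2) = +35.2°C.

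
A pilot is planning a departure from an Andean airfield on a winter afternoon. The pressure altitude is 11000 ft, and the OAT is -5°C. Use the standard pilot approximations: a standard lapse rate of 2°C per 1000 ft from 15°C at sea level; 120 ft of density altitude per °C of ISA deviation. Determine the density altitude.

11240 ft

ISA temperature at 11000 ft = 15 − 2 × (11000/1000) = -7°C.
ISA deviation = -5 − (-7) = +2°C.
Density altitude = 11000 + 120 × (2) = 11000 + (+240) = 11240 ft.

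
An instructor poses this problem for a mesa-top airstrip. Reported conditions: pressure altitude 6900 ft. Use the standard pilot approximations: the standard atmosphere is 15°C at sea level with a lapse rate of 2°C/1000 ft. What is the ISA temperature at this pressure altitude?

ISA temperature = 15 − 2 × (6900/1000) = 15 − 13.8 = 1.2°C.

1.2°C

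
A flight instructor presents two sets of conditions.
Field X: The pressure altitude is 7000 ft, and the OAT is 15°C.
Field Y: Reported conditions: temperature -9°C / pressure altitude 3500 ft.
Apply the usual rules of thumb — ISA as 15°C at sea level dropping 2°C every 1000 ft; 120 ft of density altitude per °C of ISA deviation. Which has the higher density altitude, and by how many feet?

Field X: ISA temp = 1°C, deviation +14°C, DA = 7000 + 120 × 14 = 8680 ft.
Field Y: ISA temp = 8°C, deviation -17°C, DA = 3500 + 120 × (-17) = 1460 ft.
Field X is higher by 8680 − 1460 = 7220 ft.

Field X by 7220 ft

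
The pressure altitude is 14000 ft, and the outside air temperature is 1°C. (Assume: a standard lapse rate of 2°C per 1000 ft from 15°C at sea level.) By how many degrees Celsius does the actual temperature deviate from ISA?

ISA temperature at 14000 ft = 15 − 2 × (14000/1000) = -13°C.
Deviation = OAT − ISA = 1 − (-13) = +14°C.

ISA+14°C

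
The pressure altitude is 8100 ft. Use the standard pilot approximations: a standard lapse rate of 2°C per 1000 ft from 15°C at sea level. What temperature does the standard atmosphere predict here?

-1.2°C

ISA temperature = 15 − 2 × (8100/1000) = 15 − 16.2 = -1.2°C.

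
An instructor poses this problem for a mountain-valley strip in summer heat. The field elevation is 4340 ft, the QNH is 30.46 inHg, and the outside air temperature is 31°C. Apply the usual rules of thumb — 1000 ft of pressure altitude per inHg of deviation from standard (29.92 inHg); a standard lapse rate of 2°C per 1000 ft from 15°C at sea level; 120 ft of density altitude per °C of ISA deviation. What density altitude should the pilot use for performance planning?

Pressure altitude = 4340 + (29.92 − 30.46) × 1000 = 4340 + (-540) = 3800 ft.
ISA temperature at 3800 ft = 15 − 2 × (3800/1000) = 7.4°C.
ISA deviation = 31 − 7.4 = +23.6°C.
Density altitude = 3800 + 120 × (23.6) = 6632 ft.

6632 ft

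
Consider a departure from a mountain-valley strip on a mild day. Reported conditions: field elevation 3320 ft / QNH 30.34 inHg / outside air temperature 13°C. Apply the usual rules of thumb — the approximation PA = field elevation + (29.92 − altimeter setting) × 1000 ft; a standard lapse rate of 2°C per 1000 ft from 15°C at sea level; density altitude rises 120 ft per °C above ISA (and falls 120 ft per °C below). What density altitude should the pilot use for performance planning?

3356 ft

Pressure altitude = 3320 + (29.92 − 30.34) × 1000 = 3320 + (-420) = 2900 ft.
ISA temperature at 2900 ft = 15 − 2 × (2900/1000) = 9.2°C.
ISA deviation = 13 − 9.2 = +3.8°C.
Density altitude = 2900 + 120 × (3.8) = 3356 ft.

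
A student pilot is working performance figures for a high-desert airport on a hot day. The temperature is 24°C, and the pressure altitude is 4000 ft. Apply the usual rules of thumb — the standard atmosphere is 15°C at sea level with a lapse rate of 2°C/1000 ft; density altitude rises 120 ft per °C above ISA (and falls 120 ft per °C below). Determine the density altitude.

ISA temperature at 4000 ft = 15 − 2 × (4000/1000) = 7°C.
ISA deviation = 24 − 7 = +17°C.
Density altitude = 4000 + 120 × (17) = 4000 + (+2040) = 6040 ft.

6040 ft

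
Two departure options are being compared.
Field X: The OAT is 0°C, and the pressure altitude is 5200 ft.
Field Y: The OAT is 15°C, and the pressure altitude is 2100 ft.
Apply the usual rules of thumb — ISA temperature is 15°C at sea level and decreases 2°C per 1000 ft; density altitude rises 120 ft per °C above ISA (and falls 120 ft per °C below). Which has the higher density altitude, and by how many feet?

Field X by 2044 ft

Field X: ISA temp = 4.6°C, deviation -4.6°C, DA = 5200 + 120 × (-4.6) = 4648 ft.
Field Y: ISA temp = 10.8°C, deviation +4.2°C, DA = 2100 + 120 × 4.2 = 2604 ft.
Field X is higher by 4648 − 2604 = 2044 ft.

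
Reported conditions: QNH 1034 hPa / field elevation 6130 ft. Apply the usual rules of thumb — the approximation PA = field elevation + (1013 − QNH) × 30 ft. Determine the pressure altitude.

Pressure correction = (1013 − 1034) × 30 = -630 ft.
Pressure altitude = 6130 + (-630) = 5500 ft.

5500 ft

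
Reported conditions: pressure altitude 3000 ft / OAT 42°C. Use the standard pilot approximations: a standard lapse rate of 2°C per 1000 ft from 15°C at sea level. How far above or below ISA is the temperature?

ISA temperature at 3000 ft = 15 − 2 × (3000/1000) = 9°C.
Deviation = OAT − ISA = 42 − 9 = +33°C.

ISA+33°C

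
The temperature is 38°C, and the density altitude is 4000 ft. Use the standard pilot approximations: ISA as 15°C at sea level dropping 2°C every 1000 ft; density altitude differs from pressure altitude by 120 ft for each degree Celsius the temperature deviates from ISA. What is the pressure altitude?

DA = PA + 120 × (OAT − (15 − 2·PA/1000)) = PA + 120·OAT − 1800 + 0.24·PA = 1.24·PA + 120·OAT − 1800.
So 1.24·PA = 4000 − 120 × 38 + 1800 = 1240.
PA = 1240 / 1.24 = 1000 ft.

1000 ft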